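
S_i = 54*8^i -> [54, 432, 3456, 27648, 221184]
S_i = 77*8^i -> [77, 616, 4928, 39424, 315392]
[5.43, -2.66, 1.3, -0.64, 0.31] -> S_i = 5.43*(-0.49)^i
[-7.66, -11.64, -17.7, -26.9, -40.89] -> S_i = -7.66*1.52^i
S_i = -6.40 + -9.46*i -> [-6.4, -15.86, -25.32, -34.78, -44.24]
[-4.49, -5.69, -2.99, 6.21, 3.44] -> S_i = Random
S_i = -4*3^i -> [-4, -12, -36, -108, -324]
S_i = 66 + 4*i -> [66, 70, 74, 78, 82]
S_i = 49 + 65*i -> [49, 114, 179, 244, 309]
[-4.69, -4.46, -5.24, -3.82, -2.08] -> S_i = Random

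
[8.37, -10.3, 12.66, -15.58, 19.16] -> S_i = 8.37*(-1.23)^i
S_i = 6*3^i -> [6, 18, 54, 162, 486]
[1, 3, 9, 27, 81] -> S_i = 1*3^i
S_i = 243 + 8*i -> [243, 251, 259, 267, 275]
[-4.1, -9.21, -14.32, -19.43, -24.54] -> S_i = -4.10 + -5.11*i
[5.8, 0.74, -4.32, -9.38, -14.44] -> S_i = 5.80 + -5.06*i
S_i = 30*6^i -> [30, 180, 1080, 6480, 38880]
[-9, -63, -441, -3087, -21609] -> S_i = -9*7^i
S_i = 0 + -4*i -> [0, -4, -8, -12, -16]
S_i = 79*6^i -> [79, 474, 2844, 17064, 102384]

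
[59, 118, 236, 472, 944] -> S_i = 59*2^i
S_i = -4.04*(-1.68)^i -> [-4.04, 6.79, -11.4, 19.16, -32.18]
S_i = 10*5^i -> [10, 50, 250, 1250, 6250]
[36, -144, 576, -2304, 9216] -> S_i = 36*-4^i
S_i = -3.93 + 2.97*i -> [-3.93, -0.96, 2.01, 4.98, 7.95]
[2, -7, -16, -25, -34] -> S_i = 2 + -9*i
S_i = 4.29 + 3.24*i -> [4.29, 7.53, 10.77, 14.01, 17.25]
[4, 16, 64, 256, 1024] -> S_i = 4*4^i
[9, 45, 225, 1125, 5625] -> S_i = 9*5^i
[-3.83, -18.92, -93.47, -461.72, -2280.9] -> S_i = -3.83*4.94^i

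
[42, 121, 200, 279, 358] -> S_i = 42 + 79*i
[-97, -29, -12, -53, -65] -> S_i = Random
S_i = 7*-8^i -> [7, -56, 448, -3584, 28672]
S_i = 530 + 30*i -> [530, 560, 590, 620, 650]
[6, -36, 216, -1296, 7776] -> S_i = 6*-6^i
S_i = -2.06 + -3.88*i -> [-2.06, -5.94, -9.82, -13.7, -17.58]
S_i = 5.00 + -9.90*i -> [5.0, -4.9, -14.8, -24.7, -34.6]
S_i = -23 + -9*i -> [-23, -32, -41, -50, -59]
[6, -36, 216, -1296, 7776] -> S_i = 6*-6^i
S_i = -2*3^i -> [-2, -6, -18, -54, -162]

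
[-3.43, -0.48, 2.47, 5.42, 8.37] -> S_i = -3.43 + 2.95*i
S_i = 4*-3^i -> [4, -12, 36, -108, 324]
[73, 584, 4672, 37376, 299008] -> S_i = 73*8^i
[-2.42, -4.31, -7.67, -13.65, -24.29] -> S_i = -2.42*1.78^i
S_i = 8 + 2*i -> [8, 10, 12, 14, 16]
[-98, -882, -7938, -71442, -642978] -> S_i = -98*9^i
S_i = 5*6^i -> [5, 30, 180, 1080, 6480]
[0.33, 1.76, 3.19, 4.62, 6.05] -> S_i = 0.33 + 1.43*i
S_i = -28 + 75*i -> [-28, 47, 122, 197, 272]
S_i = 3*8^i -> [3, 24, 192, 1536, 12288]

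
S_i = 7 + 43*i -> [7, 50, 93, 136, 179]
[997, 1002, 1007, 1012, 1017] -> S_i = 997 + 5*i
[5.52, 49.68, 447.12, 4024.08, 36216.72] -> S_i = 5.52*9.00^i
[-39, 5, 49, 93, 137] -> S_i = -39 + 44*i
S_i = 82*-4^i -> [82, -328, 1312, -5248, 20992]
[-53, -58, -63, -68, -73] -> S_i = -53 + -5*i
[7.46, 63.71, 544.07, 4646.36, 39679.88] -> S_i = 7.46*8.54^i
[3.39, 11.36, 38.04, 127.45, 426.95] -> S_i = 3.39*3.35^i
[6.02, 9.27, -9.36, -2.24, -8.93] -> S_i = Random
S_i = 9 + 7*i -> [9, 16, 23, 30, 37]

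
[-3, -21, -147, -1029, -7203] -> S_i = -3*7^i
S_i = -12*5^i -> [-12, -60, -300, -1500, -7500]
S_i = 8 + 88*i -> [8, 96, 184, 272, 360]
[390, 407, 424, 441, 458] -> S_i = 390 + 17*i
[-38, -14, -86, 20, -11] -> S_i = Random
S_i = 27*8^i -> [27, 216, 1728, 13824, 110592]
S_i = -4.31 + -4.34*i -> [-4.31, -8.65, -12.99, -17.33, -21.67]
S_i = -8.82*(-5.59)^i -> [-8.82, 49.3, -275.61, 1540.65, -8612.23]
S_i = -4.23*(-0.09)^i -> [-4.23, 0.38, -0.03, 0.0, -0.0]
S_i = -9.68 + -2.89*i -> [-9.68, -12.57, -15.46, -18.35, -21.24]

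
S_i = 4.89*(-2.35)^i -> [4.89, -11.49, 27.01, -63.46, 149.14]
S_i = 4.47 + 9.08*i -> [4.47, 13.55, 22.63, 31.71, 40.79]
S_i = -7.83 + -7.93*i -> [-7.83, -15.76, -23.69, -31.62, -39.55]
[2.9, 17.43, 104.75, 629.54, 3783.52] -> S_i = 2.90*6.01^i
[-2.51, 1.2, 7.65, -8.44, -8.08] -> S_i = Random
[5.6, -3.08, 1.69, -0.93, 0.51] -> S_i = 5.60*(-0.55)^i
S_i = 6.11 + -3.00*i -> [6.11, 3.11, 0.11, -2.89, -5.89]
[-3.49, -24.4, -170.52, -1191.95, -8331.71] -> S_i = -3.49*6.99^i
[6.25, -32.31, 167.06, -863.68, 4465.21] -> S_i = 6.25*(-5.17)^i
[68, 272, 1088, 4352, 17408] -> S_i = 68*4^i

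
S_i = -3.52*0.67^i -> [-3.52, -2.36, -1.58, -1.06, -0.71]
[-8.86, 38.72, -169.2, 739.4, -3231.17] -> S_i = -8.86*(-4.37)^i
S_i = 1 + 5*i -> [1, 6, 11, 16, 21]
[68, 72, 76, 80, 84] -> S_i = 68 + 4*i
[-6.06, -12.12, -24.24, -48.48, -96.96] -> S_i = -6.06*2.00^i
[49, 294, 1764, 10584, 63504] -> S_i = 49*6^i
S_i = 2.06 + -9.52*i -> [2.06, -7.46, -16.98, -26.5, -36.02]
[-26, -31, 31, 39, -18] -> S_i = Random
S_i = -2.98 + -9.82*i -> [-2.98, -12.8, -22.62, -32.44, -42.26]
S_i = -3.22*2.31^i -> [-3.22, -7.44, -17.18, -39.69, -91.69]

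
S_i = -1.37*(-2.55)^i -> [-1.37, 3.49, -8.91, 22.72, -57.93]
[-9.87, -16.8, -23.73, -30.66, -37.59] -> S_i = -9.87 + -6.93*i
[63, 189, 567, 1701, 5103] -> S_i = 63*3^i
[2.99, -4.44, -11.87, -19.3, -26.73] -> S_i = 2.99 + -7.43*i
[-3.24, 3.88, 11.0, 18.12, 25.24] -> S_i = -3.24 + 7.12*i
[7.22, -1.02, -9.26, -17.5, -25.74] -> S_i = 7.22 + -8.24*i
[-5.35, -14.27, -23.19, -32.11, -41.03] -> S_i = -5.35 + -8.92*i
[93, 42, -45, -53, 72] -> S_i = Random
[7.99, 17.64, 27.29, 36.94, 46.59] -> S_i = 7.99 + 9.65*i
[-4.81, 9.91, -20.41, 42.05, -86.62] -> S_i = -4.81*(-2.06)^i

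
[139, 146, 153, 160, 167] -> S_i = 139 + 7*i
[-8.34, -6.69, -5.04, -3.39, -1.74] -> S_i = -8.34 + 1.65*i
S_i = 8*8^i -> [8, 64, 512, 4096, 32768]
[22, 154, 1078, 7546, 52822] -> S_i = 22*7^i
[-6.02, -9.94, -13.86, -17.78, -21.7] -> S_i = -6.02 + -3.92*i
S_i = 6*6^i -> [6, 36, 216, 1296, 7776]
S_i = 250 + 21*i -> [250, 271, 292, 313, 334]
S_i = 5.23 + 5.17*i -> [5.23, 10.4, 15.57, 20.74, 25.91]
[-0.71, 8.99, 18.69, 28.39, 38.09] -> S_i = -0.71 + 9.70*i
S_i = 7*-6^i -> [7, -42, 252, -1512, 9072]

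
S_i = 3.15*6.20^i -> [3.15, 19.53, 121.09, 750.73, 4654.55]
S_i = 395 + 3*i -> [395, 398, 401, 404, 407]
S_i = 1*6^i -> [1, 6, 36, 216, 1296]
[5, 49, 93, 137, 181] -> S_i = 5 + 44*i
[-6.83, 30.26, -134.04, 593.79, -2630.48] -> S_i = -6.83*(-4.43)^i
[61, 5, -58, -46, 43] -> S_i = Random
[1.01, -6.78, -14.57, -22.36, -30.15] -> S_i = 1.01 + -7.79*i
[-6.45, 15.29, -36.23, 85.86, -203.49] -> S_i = -6.45*(-2.37)^i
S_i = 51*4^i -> [51, 204, 816, 3264, 13056]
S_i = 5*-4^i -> [5, -20, 80, -320, 1280]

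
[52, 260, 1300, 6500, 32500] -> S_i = 52*5^i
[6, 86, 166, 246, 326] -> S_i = 6 + 80*i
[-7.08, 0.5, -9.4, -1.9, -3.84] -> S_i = Random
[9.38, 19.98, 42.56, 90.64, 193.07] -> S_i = 9.38*2.13^i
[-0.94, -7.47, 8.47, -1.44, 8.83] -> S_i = Random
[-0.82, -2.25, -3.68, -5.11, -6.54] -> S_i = -0.82 + -1.43*i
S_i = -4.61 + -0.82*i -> [-4.61, -5.43, -6.25, -7.07, -7.89]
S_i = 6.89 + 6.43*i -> [6.89, 13.32, 19.75, 26.18, 32.61]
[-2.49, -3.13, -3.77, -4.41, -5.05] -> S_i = -2.49 + -0.64*i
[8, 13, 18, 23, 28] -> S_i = 8 + 5*i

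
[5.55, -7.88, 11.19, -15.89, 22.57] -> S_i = 5.55*(-1.42)^i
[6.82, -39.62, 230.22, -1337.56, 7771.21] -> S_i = 6.82*(-5.81)^i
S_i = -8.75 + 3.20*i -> [-8.75, -5.55, -2.35, 0.85, 4.05]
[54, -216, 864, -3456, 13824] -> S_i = 54*-4^i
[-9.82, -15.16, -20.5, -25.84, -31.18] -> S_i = -9.82 + -5.34*i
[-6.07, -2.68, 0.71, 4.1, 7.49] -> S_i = -6.07 + 3.39*i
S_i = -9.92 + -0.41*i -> [-9.92, -10.33, -10.74, -11.15, -11.56]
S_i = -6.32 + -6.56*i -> [-6.32, -12.88, -19.44, -26.0, -32.56]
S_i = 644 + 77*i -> [644, 721, 798, 875, 952]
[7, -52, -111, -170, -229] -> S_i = 7 + -59*i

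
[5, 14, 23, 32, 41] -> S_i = 5 + 9*i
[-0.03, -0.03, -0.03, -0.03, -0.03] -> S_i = -0.03*0.99^i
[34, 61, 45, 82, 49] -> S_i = Random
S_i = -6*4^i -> [-6, -24, -96, -384, -1536]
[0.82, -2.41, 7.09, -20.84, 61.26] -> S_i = 0.82*(-2.94)^i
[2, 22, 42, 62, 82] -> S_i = 2 + 20*i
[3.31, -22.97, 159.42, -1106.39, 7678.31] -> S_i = 3.31*(-6.94)^i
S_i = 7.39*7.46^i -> [7.39, 55.13, 411.27, 3068.04, 22887.57]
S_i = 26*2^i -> [26, 52, 104, 208, 416]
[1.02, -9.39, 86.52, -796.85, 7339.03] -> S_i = 1.02*(-9.21)^i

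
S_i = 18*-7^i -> [18, -126, 882, -6174, 43218]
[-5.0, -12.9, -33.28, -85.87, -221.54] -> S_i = -5.00*2.58^i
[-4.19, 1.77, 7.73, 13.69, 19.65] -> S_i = -4.19 + 5.96*i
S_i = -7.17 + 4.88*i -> [-7.17, -2.29, 2.59, 7.47, 12.35]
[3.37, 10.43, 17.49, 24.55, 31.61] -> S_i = 3.37 + 7.06*i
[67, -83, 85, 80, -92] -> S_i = Random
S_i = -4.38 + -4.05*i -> [-4.38, -8.43, -12.48, -16.53, -20.58]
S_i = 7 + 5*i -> [7, 12, 17, 22, 27]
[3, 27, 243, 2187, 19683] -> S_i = 3*9^i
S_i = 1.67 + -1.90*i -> [1.67, -0.23, -2.13, -4.03, -5.93]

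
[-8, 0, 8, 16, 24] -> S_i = -8 + 8*i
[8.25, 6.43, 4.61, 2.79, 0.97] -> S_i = 8.25 + -1.82*i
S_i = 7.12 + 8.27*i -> [7.12, 15.39, 23.66, 31.93, 40.2]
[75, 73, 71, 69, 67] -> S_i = 75 + -2*i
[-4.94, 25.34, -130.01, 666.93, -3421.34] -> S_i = -4.94*(-5.13)^i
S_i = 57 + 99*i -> [57, 156, 255, 354, 453]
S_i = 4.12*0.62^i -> [4.12, 2.55, 1.58, 0.98, 0.61]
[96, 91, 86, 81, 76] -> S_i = 96 + -5*i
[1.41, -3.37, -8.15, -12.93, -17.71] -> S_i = 1.41 + -4.78*i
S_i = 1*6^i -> [1, 6, 36, 216, 1296]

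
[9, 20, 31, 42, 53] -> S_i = 9 + 11*i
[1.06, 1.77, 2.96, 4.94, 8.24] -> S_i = 1.06*1.67^i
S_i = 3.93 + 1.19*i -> [3.93, 5.12, 6.31, 7.5, 8.69]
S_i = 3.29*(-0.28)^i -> [3.29, -0.92, 0.26, -0.07, 0.02]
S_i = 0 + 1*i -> [0, 1, 2, 3, 4]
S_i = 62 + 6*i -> [62, 68, 74, 80, 86]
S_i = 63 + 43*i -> [63, 106, 149, 192, 235]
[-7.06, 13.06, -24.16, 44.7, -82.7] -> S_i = -7.06*(-1.85)^i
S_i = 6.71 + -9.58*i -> [6.71, -2.87, -12.45, -22.03, -31.61]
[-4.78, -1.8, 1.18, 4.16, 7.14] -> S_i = -4.78 + 2.98*i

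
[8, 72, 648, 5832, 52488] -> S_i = 8*9^i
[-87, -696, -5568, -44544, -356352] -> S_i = -87*8^i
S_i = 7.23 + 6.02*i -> [7.23, 13.25, 19.27, 25.29, 31.31]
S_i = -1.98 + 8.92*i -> [-1.98, 6.94, 15.86, 24.78, 33.7]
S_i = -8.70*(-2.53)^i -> [-8.7, 22.01, -55.69, 140.89, -356.45]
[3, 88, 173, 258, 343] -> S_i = 3 + 85*i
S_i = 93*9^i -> [93, 837, 7533, 67797, 610173]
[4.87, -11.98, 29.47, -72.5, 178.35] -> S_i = 4.87*(-2.46)^i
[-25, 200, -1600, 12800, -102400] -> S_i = -25*-8^i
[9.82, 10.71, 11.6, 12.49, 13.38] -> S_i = 9.82 + 0.89*i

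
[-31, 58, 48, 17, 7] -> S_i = Random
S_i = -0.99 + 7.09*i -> [-0.99, 6.1, 13.19, 20.28, 27.37]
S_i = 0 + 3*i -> [0, 3, 6, 9, 12]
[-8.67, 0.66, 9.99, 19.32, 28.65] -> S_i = -8.67 + 9.33*i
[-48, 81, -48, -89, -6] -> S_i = Random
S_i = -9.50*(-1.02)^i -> [-9.5, 9.69, -9.88, 10.08, -10.28]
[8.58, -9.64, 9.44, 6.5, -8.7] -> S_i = Random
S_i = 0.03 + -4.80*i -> [0.03, -4.77, -9.57, -14.37, -19.17]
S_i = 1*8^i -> [1, 8, 64, 512, 4096]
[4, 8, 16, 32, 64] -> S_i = 4*2^i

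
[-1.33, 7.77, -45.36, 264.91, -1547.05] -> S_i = -1.33*(-5.84)^i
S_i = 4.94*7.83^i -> [4.94, 38.68, 302.87, 2371.44, 18568.38]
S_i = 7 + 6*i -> [7, 13, 19, 25, 31]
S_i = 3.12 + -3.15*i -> [3.12, -0.03, -3.18, -6.33, -9.48]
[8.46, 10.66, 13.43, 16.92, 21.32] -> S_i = 8.46*1.26^i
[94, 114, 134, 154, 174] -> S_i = 94 + 20*i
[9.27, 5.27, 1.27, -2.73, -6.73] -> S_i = 9.27 + -4.00*i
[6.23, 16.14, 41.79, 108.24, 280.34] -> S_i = 6.23*2.59^i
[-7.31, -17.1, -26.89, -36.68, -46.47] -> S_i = -7.31 + -9.79*i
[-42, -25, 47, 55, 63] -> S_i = Random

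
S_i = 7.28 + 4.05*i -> [7.28, 11.33, 15.38, 19.43, 23.48]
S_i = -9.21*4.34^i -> [-9.21, -39.97, -173.48, -752.89, -3267.52]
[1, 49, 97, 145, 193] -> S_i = 1 + 48*i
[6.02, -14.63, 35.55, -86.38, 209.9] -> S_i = 6.02*(-2.43)^i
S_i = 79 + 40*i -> [79, 119, 159, 199, 239]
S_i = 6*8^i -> [6, 48, 384, 3072, 24576]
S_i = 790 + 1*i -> [790, 791, 792, 793, 794]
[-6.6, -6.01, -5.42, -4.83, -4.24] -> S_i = -6.60 + 0.59*i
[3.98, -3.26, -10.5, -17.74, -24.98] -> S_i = 3.98 + -7.24*i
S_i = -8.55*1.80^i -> [-8.55, -15.39, -27.7, -49.86, -89.75]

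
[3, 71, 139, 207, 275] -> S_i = 3 + 68*i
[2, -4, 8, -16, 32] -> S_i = 2*-2^i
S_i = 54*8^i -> [54, 432, 3456, 27648, 221184]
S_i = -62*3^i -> [-62, -186, -558, -1674, -5022]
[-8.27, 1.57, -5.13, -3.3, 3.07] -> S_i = Random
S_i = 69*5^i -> [69, 345, 1725, 8625, 43125]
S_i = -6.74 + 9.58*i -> [-6.74, 2.84, 12.42, 22.0, 31.58]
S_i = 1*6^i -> [1, 6, 36, 216, 1296]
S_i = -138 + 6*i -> [-138, -132, -126, -120, -114]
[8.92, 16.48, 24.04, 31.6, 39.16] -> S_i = 8.92 + 7.56*i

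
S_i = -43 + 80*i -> [-43, 37, 117, 197, 277]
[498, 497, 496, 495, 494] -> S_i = 498 + -1*i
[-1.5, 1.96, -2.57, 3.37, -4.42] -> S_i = -1.50*(-1.31)^i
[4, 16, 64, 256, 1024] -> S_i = 4*4^i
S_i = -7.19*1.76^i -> [-7.19, -12.65, -22.27, -39.2, -68.99]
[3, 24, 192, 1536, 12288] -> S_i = 3*8^i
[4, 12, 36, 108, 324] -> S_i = 4*3^i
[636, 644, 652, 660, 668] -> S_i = 636 + 8*i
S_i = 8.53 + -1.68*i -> [8.53, 6.85, 5.17, 3.49, 1.81]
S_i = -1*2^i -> [-1, -2, -4, -8, -16]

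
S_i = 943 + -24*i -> [943, 919, 895, 871, 847]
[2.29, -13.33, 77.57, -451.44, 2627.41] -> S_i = 2.29*(-5.82)^i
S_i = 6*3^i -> [6, 18, 54, 162, 486]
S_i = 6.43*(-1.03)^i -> [6.43, -6.62, 6.82, -7.03, 7.24]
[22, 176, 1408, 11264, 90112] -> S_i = 22*8^i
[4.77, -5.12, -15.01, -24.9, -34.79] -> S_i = 4.77 + -9.89*i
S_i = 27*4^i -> [27, 108, 432, 1728, 6912]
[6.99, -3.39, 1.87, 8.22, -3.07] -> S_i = Random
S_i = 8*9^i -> [8, 72, 648, 5832, 52488]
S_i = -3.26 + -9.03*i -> [-3.26, -12.29, -21.32, -30.35, -39.38]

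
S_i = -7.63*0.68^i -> [-7.63, -5.19, -3.53, -2.4, -1.63]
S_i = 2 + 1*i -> [2, 3, 4, 5, 6]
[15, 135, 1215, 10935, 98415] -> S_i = 15*9^i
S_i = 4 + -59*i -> [4, -55, -114, -173, -232]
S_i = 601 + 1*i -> [601, 602, 603, 604, 605]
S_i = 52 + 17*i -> [52, 69, 86, 103, 120]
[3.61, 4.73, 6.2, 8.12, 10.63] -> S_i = 3.61*1.31^i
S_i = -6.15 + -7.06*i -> [-6.15, -13.21, -20.27, -27.33, -34.39]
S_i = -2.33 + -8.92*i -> [-2.33, -11.25, -20.17, -29.09, -38.01]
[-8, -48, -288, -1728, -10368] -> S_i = -8*6^i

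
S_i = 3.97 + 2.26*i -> [3.97, 6.23, 8.49, 10.75, 13.01]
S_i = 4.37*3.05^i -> [4.37, 13.33, 40.65, 123.99, 378.16]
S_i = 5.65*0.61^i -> [5.65, 3.45, 2.1, 1.28, 0.78]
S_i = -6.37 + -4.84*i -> [-6.37, -11.21, -16.05, -20.89, -25.73]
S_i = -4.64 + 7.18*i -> [-4.64, 2.54, 9.72, 16.9, 24.08]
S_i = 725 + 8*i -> [725, 733, 741, 749, 757]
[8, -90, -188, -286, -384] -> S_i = 8 + -98*i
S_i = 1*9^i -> [1, 9, 81, 729, 6561]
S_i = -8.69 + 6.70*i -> [-8.69, -1.99, 4.71, 11.41, 18.11]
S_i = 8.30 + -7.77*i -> [8.3, 0.53, -7.24, -15.01, -22.78]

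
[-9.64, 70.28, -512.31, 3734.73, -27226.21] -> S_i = -9.64*(-7.29)^i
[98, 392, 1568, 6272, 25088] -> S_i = 98*4^i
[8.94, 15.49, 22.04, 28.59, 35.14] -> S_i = 8.94 + 6.55*i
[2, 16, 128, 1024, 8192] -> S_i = 2*8^i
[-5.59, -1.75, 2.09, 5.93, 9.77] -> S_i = -5.59 + 3.84*i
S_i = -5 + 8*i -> [-5, 3, 11, 19, 27]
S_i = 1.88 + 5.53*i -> [1.88, 7.41, 12.94, 18.47, 24.0]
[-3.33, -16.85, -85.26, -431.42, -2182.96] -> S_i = -3.33*5.06^i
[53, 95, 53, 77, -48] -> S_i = Random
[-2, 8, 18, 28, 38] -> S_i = -2 + 10*i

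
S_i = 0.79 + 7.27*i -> [0.79, 8.06, 15.33, 22.6, 29.87]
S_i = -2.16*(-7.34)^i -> [-2.16, 15.85, -116.37, 854.17, -6269.57]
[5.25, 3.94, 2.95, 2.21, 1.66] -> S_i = 5.25*0.75^i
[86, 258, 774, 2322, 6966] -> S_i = 86*3^i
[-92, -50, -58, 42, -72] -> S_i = Random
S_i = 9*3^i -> [9, 27, 81, 243, 729]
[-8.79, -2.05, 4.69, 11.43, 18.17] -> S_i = -8.79 + 6.74*i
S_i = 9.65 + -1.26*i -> [9.65, 8.39, 7.13, 5.87, 4.61]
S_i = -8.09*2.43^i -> [-8.09, -19.66, -47.77, -116.08, -282.08]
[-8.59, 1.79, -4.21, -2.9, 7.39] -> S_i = Random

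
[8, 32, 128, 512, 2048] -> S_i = 8*4^i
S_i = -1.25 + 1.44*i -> [-1.25, 0.19, 1.63, 3.07, 4.51]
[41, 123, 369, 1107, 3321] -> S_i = 41*3^i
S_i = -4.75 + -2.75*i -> [-4.75, -7.5, -10.25, -13.0, -15.75]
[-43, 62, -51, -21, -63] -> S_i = Random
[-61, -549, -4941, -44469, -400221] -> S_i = -61*9^i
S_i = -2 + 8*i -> [-2, 6, 14, 22, 30]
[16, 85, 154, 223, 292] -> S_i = 16 + 69*i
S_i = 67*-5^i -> [67, -335, 1675, -8375, 41875]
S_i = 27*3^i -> [27, 81, 243, 729, 2187]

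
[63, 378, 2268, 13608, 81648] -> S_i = 63*6^i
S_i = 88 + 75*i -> [88, 163, 238, 313, 388]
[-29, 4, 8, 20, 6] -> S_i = Random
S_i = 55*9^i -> [55, 495, 4455, 40095, 360855]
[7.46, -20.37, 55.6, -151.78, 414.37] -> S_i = 7.46*(-2.73)^i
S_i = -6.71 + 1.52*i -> [-6.71, -5.19, -3.67, -2.15, -0.63]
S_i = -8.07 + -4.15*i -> [-8.07, -12.22, -16.37, -20.52, -24.67]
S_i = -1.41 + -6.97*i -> [-1.41, -8.38, -15.35, -22.32, -29.29]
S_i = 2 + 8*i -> [2, 10, 18, 26, 34]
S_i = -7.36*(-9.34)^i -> [-7.36, 68.74, -642.05, 5996.78, -56009.97]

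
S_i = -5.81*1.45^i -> [-5.81, -8.42, -12.22, -17.71, -25.68]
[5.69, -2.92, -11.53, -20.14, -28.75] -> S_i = 5.69 + -8.61*i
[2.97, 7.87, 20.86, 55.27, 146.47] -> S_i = 2.97*2.65^i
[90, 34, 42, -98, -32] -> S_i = Random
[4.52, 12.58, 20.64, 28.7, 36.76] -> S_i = 4.52 + 8.06*i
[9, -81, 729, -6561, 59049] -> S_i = 9*-9^i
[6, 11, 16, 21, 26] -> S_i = 6 + 5*i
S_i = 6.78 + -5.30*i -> [6.78, 1.48, -3.82, -9.12, -14.42]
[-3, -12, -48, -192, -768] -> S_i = -3*4^i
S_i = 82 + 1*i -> [82, 83, 84, 85, 86]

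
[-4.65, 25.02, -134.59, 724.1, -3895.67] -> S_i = -4.65*(-5.38)^i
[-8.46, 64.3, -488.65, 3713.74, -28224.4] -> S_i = -8.46*(-7.60)^i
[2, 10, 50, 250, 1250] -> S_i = 2*5^i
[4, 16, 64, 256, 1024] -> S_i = 4*4^i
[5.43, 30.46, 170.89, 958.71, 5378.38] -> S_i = 5.43*5.61^i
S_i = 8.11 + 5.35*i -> [8.11, 13.46, 18.81, 24.16, 29.51]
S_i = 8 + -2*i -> [8, 6, 4, 2, 0]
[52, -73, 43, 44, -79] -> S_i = Random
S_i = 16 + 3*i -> [16, 19, 22, 25, 28]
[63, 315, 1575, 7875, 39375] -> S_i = 63*5^i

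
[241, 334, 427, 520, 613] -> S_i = 241 + 93*i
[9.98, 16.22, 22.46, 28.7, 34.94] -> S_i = 9.98 + 6.24*i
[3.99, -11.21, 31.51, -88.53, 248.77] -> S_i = 3.99*(-2.81)^i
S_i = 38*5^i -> [38, 190, 950, 4750, 23750]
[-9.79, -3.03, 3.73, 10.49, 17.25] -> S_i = -9.79 + 6.76*i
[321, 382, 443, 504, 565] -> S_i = 321 + 61*i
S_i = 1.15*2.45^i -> [1.15, 2.82, 6.9, 16.91, 41.43]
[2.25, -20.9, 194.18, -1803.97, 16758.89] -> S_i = 2.25*(-9.29)^i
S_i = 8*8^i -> [8, 64, 512, 4096, 32768]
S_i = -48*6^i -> [-48, -288, -1728, -10368, -62208]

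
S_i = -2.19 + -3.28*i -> [-2.19, -5.47, -8.75, -12.03, -15.31]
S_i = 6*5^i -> [6, 30, 150, 750, 3750]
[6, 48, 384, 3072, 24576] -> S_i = 6*8^i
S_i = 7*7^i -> [7, 49, 343, 2401, 16807]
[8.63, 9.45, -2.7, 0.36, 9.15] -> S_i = Random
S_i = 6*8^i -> [6, 48, 384, 3072, 24576]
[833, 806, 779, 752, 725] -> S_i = 833 + -27*i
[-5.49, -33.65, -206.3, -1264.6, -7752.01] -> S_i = -5.49*6.13^i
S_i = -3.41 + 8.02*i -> [-3.41, 4.61, 12.63, 20.65, 28.67]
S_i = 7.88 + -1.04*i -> [7.88, 6.84, 5.8, 4.76, 3.72]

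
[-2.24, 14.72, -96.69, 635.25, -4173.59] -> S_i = -2.24*(-6.57)^i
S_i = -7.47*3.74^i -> [-7.47, -27.94, -104.49, -390.78, -1461.53]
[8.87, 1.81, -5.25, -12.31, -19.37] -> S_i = 8.87 + -7.06*i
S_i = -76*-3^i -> [-76, 228, -684, 2052, -6156]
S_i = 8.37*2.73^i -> [8.37, 22.85, 62.38, 170.3, 464.92]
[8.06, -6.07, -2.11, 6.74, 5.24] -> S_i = Random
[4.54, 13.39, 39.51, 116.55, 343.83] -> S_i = 4.54*2.95^i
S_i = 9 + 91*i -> [9, 100, 191, 282, 373]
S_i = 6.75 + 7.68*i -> [6.75, 14.43, 22.11, 29.79, 37.47]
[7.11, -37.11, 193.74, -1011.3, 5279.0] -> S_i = 7.11*(-5.22)^i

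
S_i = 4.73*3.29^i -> [4.73, 15.56, 51.2, 168.44, 554.17]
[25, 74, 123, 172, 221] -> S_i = 25 + 49*i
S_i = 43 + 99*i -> [43, 142, 241, 340, 439]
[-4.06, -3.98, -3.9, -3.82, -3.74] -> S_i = -4.06 + 0.08*i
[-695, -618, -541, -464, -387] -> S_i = -695 + 77*i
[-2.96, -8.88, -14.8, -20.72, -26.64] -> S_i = -2.96 + -5.92*i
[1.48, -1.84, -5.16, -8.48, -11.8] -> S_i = 1.48 + -3.32*i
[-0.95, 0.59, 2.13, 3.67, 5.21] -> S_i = -0.95 + 1.54*i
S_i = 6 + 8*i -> [6, 14, 22, 30, 38]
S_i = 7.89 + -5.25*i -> [7.89, 2.64, -2.61, -7.86, -13.11]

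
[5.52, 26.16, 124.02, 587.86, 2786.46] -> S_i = 5.52*4.74^i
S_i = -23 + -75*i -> [-23, -98, -173, -248, -323]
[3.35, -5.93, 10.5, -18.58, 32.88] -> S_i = 3.35*(-1.77)^i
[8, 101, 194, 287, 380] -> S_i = 8 + 93*i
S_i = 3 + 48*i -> [3, 51, 99, 147, 195]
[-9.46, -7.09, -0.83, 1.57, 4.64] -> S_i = Random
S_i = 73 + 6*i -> [73, 79, 85, 91, 97]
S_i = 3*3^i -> [3, 9, 27, 81, 243]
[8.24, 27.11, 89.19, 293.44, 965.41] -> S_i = 8.24*3.29^i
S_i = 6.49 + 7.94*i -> [6.49, 14.43, 22.37, 30.31, 38.25]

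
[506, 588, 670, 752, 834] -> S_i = 506 + 82*i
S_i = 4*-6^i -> [4, -24, 144, -864, 5184]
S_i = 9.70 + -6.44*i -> [9.7, 3.26, -3.18, -9.62, -16.06]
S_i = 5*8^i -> [5, 40, 320, 2560, 20480]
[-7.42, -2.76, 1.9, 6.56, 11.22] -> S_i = -7.42 + 4.66*i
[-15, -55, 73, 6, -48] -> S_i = Random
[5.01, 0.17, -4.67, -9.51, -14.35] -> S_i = 5.01 + -4.84*i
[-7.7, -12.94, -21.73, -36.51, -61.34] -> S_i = -7.70*1.68^i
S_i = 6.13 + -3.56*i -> [6.13, 2.57, -0.99, -4.55, -8.11]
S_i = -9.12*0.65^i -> [-9.12, -5.93, -3.85, -2.5, -1.63]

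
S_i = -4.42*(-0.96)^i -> [-4.42, 4.24, -4.07, 3.91, -3.75]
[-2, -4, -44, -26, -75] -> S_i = Random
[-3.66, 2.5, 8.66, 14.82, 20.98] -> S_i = -3.66 + 6.16*i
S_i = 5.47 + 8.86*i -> [5.47, 14.33, 23.19, 32.05, 40.91]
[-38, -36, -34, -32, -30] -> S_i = -38 + 2*i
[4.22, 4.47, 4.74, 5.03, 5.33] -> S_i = 4.22*1.06^i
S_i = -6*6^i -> [-6, -36, -216, -1296, -7776]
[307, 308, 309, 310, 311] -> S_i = 307 + 1*i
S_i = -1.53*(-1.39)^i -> [-1.53, 2.13, -2.96, 4.11, -5.71]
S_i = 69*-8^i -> [69, -552, 4416, -35328, 282624]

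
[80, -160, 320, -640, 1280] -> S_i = 80*-2^i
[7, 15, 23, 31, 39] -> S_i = 7 + 8*i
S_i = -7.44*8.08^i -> [-7.44, -60.12, -485.73, -3924.7, -31711.62]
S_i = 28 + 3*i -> [28, 31, 34, 37, 40]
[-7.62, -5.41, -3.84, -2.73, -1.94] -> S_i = -7.62*0.71^i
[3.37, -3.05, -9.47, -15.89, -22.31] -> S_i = 3.37 + -6.42*i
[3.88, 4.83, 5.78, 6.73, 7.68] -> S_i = 3.88 + 0.95*i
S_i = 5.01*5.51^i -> [5.01, 27.61, 152.1, 838.09, 4617.9]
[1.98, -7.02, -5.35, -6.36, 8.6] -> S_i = Random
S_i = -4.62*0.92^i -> [-4.62, -4.25, -3.91, -3.6, -3.31]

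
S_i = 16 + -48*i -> [16, -32, -80, -128, -176]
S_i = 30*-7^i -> [30, -210, 1470, -10290, 72030]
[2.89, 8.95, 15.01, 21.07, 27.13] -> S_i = 2.89 + 6.06*i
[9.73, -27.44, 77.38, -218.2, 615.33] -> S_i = 9.73*(-2.82)^i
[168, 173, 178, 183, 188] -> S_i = 168 + 5*i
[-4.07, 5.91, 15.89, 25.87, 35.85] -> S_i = -4.07 + 9.98*i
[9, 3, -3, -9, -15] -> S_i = 9 + -6*i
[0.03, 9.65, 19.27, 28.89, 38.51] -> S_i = 0.03 + 9.62*i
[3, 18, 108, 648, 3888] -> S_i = 3*6^i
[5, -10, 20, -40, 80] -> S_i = 5*-2^i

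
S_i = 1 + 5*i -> [1, 6, 11, 16, 21]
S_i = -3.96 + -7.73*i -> [-3.96, -11.69, -19.42, -27.15, -34.88]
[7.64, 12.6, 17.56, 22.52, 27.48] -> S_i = 7.64 + 4.96*i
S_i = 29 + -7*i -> [29, 22, 15, 8, 1]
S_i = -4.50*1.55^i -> [-4.5, -6.98, -10.81, -16.76, -25.97]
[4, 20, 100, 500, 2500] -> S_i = 4*5^i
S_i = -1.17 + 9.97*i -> [-1.17, 8.8, 18.77, 28.74, 38.71]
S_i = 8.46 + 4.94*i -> [8.46, 13.4, 18.34, 23.28, 28.22]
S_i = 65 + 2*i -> [65, 67, 69, 71, 73]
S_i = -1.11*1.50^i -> [-1.11, -1.66, -2.5, -3.75, -5.62]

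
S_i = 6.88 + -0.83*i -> [6.88, 6.05, 5.22, 4.39, 3.56]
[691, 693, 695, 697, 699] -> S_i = 691 + 2*i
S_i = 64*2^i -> [64, 128, 256, 512, 1024]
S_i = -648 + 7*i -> [-648, -641, -634, -627, -620]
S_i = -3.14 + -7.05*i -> [-3.14, -10.19, -17.24, -24.29, -31.34]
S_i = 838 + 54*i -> [838, 892, 946, 1000, 1054]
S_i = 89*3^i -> [89, 267, 801, 2403, 7209]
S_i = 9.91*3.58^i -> [9.91, 35.48, 127.01, 454.7, 1627.82]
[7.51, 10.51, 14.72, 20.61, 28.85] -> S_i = 7.51*1.40^i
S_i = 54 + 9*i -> [54, 63, 72, 81, 90]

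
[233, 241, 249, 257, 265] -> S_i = 233 + 8*i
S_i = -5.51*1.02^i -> [-5.51, -5.62, -5.73, -5.85, -5.96]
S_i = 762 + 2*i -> [762, 764, 766, 768, 770]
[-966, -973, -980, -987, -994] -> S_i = -966 + -7*i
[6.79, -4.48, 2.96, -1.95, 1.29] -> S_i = 6.79*(-0.66)^i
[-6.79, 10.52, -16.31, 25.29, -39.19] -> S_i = -6.79*(-1.55)^i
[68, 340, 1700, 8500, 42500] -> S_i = 68*5^i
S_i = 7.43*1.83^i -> [7.43, 13.6, 24.88, 45.53, 83.33]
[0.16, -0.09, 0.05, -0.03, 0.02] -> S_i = 0.16*(-0.56)^i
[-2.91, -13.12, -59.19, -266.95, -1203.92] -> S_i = -2.91*4.51^i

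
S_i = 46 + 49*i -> [46, 95, 144, 193, 242]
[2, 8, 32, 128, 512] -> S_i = 2*4^i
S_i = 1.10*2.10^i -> [1.1, 2.31, 4.85, 10.19, 21.39]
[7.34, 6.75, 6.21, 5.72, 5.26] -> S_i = 7.34*0.92^i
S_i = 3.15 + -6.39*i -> [3.15, -3.24, -9.63, -16.02, -22.41]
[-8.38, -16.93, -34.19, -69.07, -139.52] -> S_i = -8.38*2.02^i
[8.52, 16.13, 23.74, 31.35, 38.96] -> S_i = 8.52 + 7.61*i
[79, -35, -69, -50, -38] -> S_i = Random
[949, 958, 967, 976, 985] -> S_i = 949 + 9*i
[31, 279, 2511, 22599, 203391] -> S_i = 31*9^i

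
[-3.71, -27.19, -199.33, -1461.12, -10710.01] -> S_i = -3.71*7.33^i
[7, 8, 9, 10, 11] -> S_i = 7 + 1*i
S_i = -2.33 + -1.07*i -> [-2.33, -3.4, -4.47, -5.54, -6.61]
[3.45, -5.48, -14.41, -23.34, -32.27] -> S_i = 3.45 + -8.93*i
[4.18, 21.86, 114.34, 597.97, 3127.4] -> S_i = 4.18*5.23^i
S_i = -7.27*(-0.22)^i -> [-7.27, 1.6, -0.35, 0.08, -0.02]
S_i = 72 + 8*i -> [72, 80, 88, 96, 104]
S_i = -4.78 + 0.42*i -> [-4.78, -4.36, -3.94, -3.52, -3.1]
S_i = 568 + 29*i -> [568, 597, 626, 655, 684]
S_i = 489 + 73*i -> [489, 562, 635, 708, 781]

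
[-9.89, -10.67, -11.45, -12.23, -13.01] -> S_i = -9.89 + -0.78*i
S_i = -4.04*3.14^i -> [-4.04, -12.69, -39.83, -125.07, -392.74]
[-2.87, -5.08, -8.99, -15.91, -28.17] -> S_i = -2.87*1.77^i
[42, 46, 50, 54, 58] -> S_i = 42 + 4*i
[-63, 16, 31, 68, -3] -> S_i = Random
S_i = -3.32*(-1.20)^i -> [-3.32, 3.98, -4.78, 5.74, -6.88]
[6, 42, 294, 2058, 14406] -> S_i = 6*7^i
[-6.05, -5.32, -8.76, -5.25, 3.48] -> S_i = Random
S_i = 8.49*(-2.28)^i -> [8.49, -19.36, 44.13, -100.63, 229.43]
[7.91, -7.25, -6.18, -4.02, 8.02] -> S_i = Random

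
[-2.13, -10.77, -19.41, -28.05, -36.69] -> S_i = -2.13 + -8.64*i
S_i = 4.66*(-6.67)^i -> [4.66, -31.08, 207.32, -1382.81, 9223.36]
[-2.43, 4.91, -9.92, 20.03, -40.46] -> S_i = -2.43*(-2.02)^i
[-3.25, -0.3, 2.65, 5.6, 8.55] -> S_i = -3.25 + 2.95*i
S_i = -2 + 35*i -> [-2, 33, 68, 103, 138]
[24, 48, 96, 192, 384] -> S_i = 24*2^i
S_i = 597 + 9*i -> [597, 606, 615, 624, 633]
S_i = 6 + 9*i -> [6, 15, 24, 33, 42]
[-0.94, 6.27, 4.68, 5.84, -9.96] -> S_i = Random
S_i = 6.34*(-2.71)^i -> [6.34, -17.18, 46.56, -126.18, 341.95]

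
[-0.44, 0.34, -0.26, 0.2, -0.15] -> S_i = -0.44*(-0.77)^i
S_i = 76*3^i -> [76, 228, 684, 2052, 6156]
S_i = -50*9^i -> [-50, -450, -4050, -36450, -328050]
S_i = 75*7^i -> [75, 525, 3675, 25725, 180075]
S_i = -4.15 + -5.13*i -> [-4.15, -9.28, -14.41, -19.54, -24.67]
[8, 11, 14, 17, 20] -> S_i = 8 + 3*i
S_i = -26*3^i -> [-26, -78, -234, -702, -2106]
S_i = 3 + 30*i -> [3, 33, 63, 93, 123]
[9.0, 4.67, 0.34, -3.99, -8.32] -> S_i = 9.00 + -4.33*i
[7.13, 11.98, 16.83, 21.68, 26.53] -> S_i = 7.13 + 4.85*i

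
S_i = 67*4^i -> [67, 268, 1072, 4288, 17152]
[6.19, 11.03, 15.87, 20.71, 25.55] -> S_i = 6.19 + 4.84*i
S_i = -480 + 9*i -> [-480, -471, -462, -453, -444]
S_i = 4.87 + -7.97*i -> [4.87, -3.1, -11.07, -19.04, -27.01]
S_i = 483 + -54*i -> [483, 429, 375, 321, 267]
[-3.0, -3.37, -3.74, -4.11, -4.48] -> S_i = -3.00 + -0.37*i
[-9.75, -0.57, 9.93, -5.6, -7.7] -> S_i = Random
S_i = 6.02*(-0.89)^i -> [6.02, -5.36, 4.77, -4.24, 3.78]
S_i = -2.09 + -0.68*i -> [-2.09, -2.77, -3.45, -4.13, -4.81]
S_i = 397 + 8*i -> [397, 405, 413, 421, 429]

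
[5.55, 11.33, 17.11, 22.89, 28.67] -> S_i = 5.55 + 5.78*i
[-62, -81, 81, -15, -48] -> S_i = Random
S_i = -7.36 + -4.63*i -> [-7.36, -11.99, -16.62, -21.25, -25.88]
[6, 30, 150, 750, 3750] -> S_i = 6*5^i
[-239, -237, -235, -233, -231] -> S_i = -239 + 2*i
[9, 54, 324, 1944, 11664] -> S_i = 9*6^i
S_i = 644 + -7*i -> [644, 637, 630, 623, 616]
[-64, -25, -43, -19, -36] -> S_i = Random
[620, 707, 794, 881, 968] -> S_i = 620 + 87*i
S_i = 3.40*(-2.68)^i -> [3.4, -9.11, 24.42, -65.45, 175.4]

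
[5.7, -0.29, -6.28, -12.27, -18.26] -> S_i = 5.70 + -5.99*i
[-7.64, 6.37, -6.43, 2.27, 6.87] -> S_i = Random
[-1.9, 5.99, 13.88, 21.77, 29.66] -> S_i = -1.90 + 7.89*i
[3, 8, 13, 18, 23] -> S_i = 3 + 5*i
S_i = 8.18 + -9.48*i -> [8.18, -1.3, -10.78, -20.26, -29.74]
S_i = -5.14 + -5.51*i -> [-5.14, -10.65, -16.16, -21.67, -27.18]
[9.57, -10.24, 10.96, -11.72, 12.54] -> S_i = 9.57*(-1.07)^i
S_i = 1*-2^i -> [1, -2, 4, -8, 16]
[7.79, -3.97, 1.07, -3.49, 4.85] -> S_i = Random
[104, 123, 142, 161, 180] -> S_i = 104 + 19*i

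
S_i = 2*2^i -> [2, 4, 8, 16, 32]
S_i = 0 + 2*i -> [0, 2, 4, 6, 8]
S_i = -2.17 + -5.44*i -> [-2.17, -7.61, -13.05, -18.49, -23.93]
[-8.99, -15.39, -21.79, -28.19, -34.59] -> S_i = -8.99 + -6.40*i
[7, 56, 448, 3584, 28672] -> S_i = 7*8^i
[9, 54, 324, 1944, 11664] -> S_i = 9*6^i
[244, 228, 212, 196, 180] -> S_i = 244 + -16*i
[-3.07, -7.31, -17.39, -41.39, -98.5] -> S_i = -3.07*2.38^i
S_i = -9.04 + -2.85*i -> [-9.04, -11.89, -14.74, -17.59, -20.44]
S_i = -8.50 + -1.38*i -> [-8.5, -9.88, -11.26, -12.64, -14.02]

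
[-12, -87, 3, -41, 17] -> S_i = Random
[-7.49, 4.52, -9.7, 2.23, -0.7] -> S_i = Random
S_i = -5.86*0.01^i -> [-5.86, -0.06, -0.0, -0.0, -0.0]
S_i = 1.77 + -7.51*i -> [1.77, -5.74, -13.25, -20.76, -28.27]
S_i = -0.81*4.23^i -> [-0.81, -3.43, -14.49, -61.31, -259.33]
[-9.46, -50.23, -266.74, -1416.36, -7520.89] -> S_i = -9.46*5.31^i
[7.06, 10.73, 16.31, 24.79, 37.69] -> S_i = 7.06*1.52^i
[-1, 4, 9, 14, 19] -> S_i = -1 + 5*i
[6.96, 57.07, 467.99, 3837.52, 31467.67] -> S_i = 6.96*8.20^i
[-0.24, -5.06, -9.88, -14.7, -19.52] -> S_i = -0.24 + -4.82*i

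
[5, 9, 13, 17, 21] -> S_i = 5 + 4*i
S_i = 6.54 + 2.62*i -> [6.54, 9.16, 11.78, 14.4, 17.02]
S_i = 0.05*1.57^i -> [0.05, 0.08, 0.12, 0.19, 0.3]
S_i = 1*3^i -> [1, 3, 9, 27, 81]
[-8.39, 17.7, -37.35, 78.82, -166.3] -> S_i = -8.39*(-2.11)^i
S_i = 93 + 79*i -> [93, 172, 251, 330, 409]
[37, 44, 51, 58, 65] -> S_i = 37 + 7*i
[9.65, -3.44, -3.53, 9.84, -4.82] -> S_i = Random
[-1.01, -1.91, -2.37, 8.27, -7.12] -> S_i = Random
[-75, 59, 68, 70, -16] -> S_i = Random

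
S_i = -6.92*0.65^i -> [-6.92, -4.5, -2.92, -1.9, -1.24]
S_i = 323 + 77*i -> [323, 400, 477, 554, 631]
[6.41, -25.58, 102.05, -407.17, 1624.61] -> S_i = 6.41*(-3.99)^i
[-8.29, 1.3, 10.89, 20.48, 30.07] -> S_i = -8.29 + 9.59*i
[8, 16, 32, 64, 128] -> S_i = 8*2^i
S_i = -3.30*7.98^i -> [-3.3, -26.33, -210.15, -1676.96, -13382.14]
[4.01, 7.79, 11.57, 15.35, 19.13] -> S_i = 4.01 + 3.78*i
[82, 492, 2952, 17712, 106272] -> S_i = 82*6^i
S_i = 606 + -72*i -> [606, 534, 462, 390, 318]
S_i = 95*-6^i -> [95, -570, 3420, -20520, 123120]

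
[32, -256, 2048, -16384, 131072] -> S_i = 32*-8^i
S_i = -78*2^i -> [-78, -156, -312, -624, -1248]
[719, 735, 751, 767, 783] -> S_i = 719 + 16*i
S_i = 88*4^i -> [88, 352, 1408, 5632, 22528]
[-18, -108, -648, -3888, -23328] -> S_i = -18*6^i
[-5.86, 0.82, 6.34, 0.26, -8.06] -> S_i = Random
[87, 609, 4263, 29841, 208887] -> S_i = 87*7^i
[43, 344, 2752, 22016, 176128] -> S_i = 43*8^i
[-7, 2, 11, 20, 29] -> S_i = -7 + 9*i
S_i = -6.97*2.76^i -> [-6.97, -19.24, -53.09, -146.54, -404.45]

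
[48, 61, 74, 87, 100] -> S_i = 48 + 13*i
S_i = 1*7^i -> [1, 7, 49, 343, 2401]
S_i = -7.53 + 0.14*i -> [-7.53, -7.39, -7.25, -7.11, -6.97]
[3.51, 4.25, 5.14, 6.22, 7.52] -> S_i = 3.51*1.21^i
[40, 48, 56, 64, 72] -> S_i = 40 + 8*i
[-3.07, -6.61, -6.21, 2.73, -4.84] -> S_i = Random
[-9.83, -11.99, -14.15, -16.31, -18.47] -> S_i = -9.83 + -2.16*i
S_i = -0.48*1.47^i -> [-0.48, -0.71, -1.04, -1.52, -2.24]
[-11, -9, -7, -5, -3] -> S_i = -11 + 2*i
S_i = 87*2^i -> [87, 174, 348, 696, 1392]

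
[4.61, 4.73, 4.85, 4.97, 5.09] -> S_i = 4.61 + 0.12*i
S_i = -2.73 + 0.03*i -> [-2.73, -2.7, -2.67, -2.64, -2.61]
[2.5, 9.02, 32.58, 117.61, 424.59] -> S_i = 2.50*3.61^i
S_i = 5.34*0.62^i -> [5.34, 3.31, 2.05, 1.27, 0.79]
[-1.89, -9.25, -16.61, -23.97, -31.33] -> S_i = -1.89 + -7.36*i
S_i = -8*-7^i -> [-8, 56, -392, 2744, -19208]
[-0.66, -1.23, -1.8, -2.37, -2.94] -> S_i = -0.66 + -0.57*i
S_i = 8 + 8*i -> [8, 16, 24, 32, 40]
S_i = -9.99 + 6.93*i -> [-9.99, -3.06, 3.87, 10.8, 17.73]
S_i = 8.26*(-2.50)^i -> [8.26, -20.65, 51.62, -129.06, 322.66]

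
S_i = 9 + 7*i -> [9, 16, 23, 30, 37]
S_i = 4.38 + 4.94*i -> [4.38, 9.32, 14.26, 19.2, 24.14]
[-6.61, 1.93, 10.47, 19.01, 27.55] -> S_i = -6.61 + 8.54*i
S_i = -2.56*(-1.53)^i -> [-2.56, 3.92, -5.99, 9.17, -14.03]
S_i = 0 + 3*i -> [0, 3, 6, 9, 12]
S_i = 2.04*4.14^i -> [2.04, 8.45, 34.96, 144.75, 599.28]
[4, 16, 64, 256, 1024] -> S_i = 4*4^i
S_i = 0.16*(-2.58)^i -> [0.16, -0.41, 1.07, -2.75, 7.09]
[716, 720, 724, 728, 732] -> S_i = 716 + 4*i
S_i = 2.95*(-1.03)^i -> [2.95, -3.04, 3.13, -3.22, 3.32]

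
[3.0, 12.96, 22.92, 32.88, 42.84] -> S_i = 3.00 + 9.96*i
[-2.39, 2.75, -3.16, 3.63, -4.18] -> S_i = -2.39*(-1.15)^i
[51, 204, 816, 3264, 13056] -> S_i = 51*4^i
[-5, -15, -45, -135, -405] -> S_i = -5*3^i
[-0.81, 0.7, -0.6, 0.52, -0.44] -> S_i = -0.81*(-0.86)^i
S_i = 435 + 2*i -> [435, 437, 439, 441, 443]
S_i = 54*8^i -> [54, 432, 3456, 27648, 221184]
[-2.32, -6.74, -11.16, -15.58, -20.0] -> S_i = -2.32 + -4.42*i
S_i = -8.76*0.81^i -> [-8.76, -7.1, -5.75, -4.66, -3.77]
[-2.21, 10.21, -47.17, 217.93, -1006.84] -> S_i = -2.21*(-4.62)^i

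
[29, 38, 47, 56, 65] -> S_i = 29 + 9*i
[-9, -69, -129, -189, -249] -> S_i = -9 + -60*i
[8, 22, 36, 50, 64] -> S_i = 8 + 14*i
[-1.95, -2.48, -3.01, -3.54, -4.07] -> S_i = -1.95 + -0.53*i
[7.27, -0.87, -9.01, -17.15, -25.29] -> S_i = 7.27 + -8.14*i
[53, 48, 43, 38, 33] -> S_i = 53 + -5*i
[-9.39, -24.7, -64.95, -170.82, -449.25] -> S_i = -9.39*2.63^i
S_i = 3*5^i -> [3, 15, 75, 375, 1875]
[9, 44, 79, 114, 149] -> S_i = 9 + 35*i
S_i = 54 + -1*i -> [54, 53, 52, 51, 50]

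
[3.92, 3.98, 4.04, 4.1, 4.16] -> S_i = 3.92 + 0.06*i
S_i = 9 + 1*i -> [9, 10, 11, 12, 13]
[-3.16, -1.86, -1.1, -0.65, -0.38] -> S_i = -3.16*0.59^i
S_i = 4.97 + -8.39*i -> [4.97, -3.42, -11.81, -20.2, -28.59]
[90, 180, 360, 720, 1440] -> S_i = 90*2^i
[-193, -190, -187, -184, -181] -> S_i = -193 + 3*i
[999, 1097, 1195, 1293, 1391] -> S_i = 999 + 98*i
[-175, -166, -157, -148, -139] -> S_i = -175 + 9*i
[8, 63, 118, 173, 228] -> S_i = 8 + 55*i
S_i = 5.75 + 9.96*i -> [5.75, 15.71, 25.67, 35.63, 45.59]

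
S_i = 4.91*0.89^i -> [4.91, 4.37, 3.89, 3.46, 3.08]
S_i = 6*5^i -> [6, 30, 150, 750, 3750]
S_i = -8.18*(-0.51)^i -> [-8.18, 4.17, -2.13, 1.09, -0.55]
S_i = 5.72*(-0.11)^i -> [5.72, -0.63, 0.07, -0.01, 0.0]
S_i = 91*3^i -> [91, 273, 819, 2457, 7371]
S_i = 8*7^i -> [8, 56, 392, 2744, 19208]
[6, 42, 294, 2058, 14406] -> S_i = 6*7^i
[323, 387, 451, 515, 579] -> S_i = 323 + 64*i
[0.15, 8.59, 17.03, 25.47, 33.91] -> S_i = 0.15 + 8.44*i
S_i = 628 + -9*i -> [628, 619, 610, 601, 592]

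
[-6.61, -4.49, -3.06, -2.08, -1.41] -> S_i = -6.61*0.68^i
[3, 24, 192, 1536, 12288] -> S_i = 3*8^i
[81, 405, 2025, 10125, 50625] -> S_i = 81*5^i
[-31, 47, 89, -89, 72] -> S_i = Random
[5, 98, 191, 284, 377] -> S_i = 5 + 93*i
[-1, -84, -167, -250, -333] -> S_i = -1 + -83*i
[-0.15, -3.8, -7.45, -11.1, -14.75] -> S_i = -0.15 + -3.65*i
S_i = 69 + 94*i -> [69, 163, 257, 351, 445]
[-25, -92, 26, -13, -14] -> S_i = Random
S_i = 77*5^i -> [77, 385, 1925, 9625, 48125]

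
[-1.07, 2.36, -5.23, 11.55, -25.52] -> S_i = -1.07*(-2.21)^i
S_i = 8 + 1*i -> [8, 9, 10, 11, 12]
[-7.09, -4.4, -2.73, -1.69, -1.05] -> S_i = -7.09*0.62^i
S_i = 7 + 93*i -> [7, 100, 193, 286, 379]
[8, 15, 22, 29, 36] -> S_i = 8 + 7*i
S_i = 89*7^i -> [89, 623, 4361, 30527, 213689]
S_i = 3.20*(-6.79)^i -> [3.2, -21.73, 147.53, -1001.75, 6801.88]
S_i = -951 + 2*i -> [-951, -949, -947, -945, -943]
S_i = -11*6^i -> [-11, -66, -396, -2376, -14256]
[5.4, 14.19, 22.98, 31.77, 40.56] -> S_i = 5.40 + 8.79*i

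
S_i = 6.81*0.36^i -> [6.81, 2.45, 0.88, 0.32, 0.11]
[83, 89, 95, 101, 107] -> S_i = 83 + 6*i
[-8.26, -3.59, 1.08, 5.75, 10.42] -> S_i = -8.26 + 4.67*i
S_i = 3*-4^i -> [3, -12, 48, -192, 768]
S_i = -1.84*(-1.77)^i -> [-1.84, 3.26, -5.76, 10.2, -18.06]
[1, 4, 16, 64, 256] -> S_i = 1*4^i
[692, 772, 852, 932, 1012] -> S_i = 692 + 80*i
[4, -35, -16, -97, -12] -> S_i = Random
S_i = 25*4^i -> [25, 100, 400, 1600, 6400]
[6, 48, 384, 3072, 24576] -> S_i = 6*8^i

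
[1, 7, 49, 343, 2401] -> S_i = 1*7^i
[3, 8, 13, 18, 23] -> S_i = 3 + 5*i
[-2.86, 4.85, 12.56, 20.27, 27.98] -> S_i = -2.86 + 7.71*i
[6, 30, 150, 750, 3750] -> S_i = 6*5^i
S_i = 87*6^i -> [87, 522, 3132, 18792, 112752]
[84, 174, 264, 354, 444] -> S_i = 84 + 90*i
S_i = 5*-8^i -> [5, -40, 320, -2560, 20480]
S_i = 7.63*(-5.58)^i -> [7.63, -42.58, 237.57, -1325.64, 7397.1]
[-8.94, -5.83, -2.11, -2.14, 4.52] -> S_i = Random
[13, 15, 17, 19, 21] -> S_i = 13 + 2*i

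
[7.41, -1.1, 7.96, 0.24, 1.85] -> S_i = Random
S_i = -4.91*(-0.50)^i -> [-4.91, 2.46, -1.23, 0.61, -0.31]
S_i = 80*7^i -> [80, 560, 3920, 27440, 192080]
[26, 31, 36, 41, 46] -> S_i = 26 + 5*i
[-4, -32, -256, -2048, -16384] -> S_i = -4*8^i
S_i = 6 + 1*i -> [6, 7, 8, 9, 10]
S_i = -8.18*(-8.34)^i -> [-8.18, 68.22, -568.96, 4745.17, -39574.69]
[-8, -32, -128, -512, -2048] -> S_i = -8*4^i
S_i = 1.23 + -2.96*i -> [1.23, -1.73, -4.69, -7.65, -10.61]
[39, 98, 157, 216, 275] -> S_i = 39 + 59*i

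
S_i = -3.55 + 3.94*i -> [-3.55, 0.39, 4.33, 8.27, 12.21]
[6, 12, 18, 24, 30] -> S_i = 6 + 6*i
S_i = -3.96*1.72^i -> [-3.96, -6.81, -11.72, -20.15, -34.66]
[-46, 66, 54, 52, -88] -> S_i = Random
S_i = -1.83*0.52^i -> [-1.83, -0.95, -0.49, -0.26, -0.13]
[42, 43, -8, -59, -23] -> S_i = Random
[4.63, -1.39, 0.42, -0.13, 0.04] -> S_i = 4.63*(-0.30)^i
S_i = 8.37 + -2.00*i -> [8.37, 6.37, 4.37, 2.37, 0.37]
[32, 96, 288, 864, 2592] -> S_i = 32*3^i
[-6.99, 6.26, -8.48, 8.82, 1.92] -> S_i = Random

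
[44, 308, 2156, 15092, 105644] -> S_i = 44*7^i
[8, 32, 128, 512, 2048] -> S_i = 8*4^i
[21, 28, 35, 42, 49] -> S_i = 21 + 7*i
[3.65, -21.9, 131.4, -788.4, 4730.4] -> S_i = 3.65*(-6.00)^i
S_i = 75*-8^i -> [75, -600, 4800, -38400, 307200]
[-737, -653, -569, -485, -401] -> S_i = -737 + 84*i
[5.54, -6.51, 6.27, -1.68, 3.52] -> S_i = Random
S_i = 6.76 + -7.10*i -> [6.76, -0.34, -7.44, -14.54, -21.64]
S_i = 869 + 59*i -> [869, 928, 987, 1046, 1105]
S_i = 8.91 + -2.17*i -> [8.91, 6.74, 4.57, 2.4, 0.23]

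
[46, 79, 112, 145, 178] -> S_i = 46 + 33*i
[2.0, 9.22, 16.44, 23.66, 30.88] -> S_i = 2.00 + 7.22*i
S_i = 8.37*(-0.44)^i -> [8.37, -3.68, 1.62, -0.71, 0.31]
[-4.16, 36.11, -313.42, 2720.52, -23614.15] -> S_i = -4.16*(-8.68)^i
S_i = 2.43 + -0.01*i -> [2.43, 2.42, 2.41, 2.4, 2.39]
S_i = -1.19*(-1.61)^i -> [-1.19, 1.92, -3.08, 4.97, -8.0]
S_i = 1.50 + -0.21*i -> [1.5, 1.29, 1.08, 0.87, 0.66]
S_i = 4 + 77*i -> [4, 81, 158, 235, 312]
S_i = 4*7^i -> [4, 28, 196, 1372, 9604]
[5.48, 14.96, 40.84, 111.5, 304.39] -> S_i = 5.48*2.73^i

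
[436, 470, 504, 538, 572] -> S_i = 436 + 34*i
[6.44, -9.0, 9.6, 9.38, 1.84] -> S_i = Random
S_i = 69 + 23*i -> [69, 92, 115, 138, 161]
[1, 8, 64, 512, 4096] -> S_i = 1*8^i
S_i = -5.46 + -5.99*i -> [-5.46, -11.45, -17.44, -23.43, -29.42]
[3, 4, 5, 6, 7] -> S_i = 3 + 1*i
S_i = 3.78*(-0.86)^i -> [3.78, -3.25, 2.8, -2.4, 2.07]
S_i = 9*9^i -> [9, 81, 729, 6561, 59049]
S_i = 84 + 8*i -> [84, 92, 100, 108, 116]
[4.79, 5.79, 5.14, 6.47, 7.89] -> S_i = Random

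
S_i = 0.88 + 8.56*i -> [0.88, 9.44, 18.0, 26.56, 35.12]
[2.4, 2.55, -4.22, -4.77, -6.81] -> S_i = Random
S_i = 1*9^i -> [1, 9, 81, 729, 6561]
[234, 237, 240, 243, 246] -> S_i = 234 + 3*i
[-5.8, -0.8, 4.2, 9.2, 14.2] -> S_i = -5.80 + 5.00*i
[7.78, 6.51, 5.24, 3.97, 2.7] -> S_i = 7.78 + -1.27*i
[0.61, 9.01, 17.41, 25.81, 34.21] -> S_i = 0.61 + 8.40*i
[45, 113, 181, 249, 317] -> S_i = 45 + 68*i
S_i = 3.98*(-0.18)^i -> [3.98, -0.72, 0.13, -0.02, 0.0]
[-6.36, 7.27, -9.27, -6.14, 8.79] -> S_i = Random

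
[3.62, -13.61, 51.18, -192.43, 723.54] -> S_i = 3.62*(-3.76)^i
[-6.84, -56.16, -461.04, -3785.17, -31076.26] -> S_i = -6.84*8.21^i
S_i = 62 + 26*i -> [62, 88, 114, 140, 166]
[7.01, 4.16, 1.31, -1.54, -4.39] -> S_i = 7.01 + -2.85*i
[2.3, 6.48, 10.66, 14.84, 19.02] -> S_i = 2.30 + 4.18*i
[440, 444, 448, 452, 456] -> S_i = 440 + 4*i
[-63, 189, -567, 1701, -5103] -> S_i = -63*-3^i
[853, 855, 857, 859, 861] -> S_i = 853 + 2*i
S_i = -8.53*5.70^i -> [-8.53, -48.62, -277.14, -1579.7, -9004.27]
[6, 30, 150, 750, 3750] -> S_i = 6*5^i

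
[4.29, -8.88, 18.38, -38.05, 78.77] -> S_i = 4.29*(-2.07)^i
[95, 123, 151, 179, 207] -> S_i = 95 + 28*i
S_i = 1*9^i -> [1, 9, 81, 729, 6561]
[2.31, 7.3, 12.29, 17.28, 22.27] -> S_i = 2.31 + 4.99*i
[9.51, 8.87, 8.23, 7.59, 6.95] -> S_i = 9.51 + -0.64*i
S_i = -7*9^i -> [-7, -63, -567, -5103, -45927]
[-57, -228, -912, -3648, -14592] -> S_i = -57*4^i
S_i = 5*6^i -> [5, 30, 180, 1080, 6480]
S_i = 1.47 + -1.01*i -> [1.47, 0.46, -0.55, -1.56, -2.57]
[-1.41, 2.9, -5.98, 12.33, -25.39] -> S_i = -1.41*(-2.06)^i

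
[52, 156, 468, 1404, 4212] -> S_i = 52*3^i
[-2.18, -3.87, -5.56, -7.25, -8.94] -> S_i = -2.18 + -1.69*i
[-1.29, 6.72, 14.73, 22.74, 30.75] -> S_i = -1.29 + 8.01*i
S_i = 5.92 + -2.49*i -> [5.92, 3.43, 0.94, -1.55, -4.04]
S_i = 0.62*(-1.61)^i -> [0.62, -1.0, 1.61, -2.59, 4.17]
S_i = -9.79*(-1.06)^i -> [-9.79, 10.38, -11.0, 11.66, -12.36]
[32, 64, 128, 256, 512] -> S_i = 32*2^i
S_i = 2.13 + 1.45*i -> [2.13, 3.58, 5.03, 6.48, 7.93]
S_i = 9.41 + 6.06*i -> [9.41, 15.47, 21.53, 27.59, 33.65]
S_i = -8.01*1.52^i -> [-8.01, -12.18, -18.51, -28.13, -42.76]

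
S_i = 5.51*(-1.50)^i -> [5.51, -8.26, 12.4, -18.6, 27.89]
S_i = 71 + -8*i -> [71, 63, 55, 47, 39]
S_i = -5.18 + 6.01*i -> [-5.18, 0.83, 6.84, 12.85, 18.86]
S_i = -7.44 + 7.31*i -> [-7.44, -0.13, 7.18, 14.49, 21.8]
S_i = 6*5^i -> [6, 30, 150, 750, 3750]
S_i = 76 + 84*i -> [76, 160, 244, 328, 412]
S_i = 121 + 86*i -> [121, 207, 293, 379, 465]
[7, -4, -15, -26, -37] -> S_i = 7 + -11*i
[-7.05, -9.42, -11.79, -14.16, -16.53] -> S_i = -7.05 + -2.37*i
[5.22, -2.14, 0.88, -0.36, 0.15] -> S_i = 5.22*(-0.41)^i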